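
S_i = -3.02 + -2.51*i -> [-3.02, -5.53, -8.04, -10.55, -13.06]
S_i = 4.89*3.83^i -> [4.89, 18.73, 71.73, 274.73, 1052.21]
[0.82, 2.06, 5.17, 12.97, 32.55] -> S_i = 0.82*2.51^i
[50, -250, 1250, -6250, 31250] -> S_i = 50*-5^i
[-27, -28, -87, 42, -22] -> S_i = Random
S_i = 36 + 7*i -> [36, 43, 50, 57, 64]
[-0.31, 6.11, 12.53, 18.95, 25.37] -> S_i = -0.31 + 6.42*i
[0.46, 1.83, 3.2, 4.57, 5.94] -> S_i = 0.46 + 1.37*i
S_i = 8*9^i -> [8, 72, 648, 5832, 52488]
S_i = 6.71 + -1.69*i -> [6.71, 5.02, 3.33, 1.64, -0.05]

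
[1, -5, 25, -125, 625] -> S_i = 1*-5^i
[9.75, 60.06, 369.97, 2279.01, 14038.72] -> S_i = 9.75*6.16^i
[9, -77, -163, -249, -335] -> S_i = 9 + -86*i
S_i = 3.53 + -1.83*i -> [3.53, 1.7, -0.13, -1.96, -3.79]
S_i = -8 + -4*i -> [-8, -12, -16, -20, -24]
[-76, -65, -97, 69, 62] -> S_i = Random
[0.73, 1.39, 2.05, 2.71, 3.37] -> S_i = 0.73 + 0.66*i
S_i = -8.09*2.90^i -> [-8.09, -23.46, -68.04, -197.31, -572.19]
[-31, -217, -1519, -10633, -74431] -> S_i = -31*7^i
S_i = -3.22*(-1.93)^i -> [-3.22, 6.21, -11.99, 23.15, -44.68]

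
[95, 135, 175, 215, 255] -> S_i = 95 + 40*i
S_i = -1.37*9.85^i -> [-1.37, -13.49, -132.92, -1309.27, -12896.31]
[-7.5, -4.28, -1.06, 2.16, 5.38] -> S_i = -7.50 + 3.22*i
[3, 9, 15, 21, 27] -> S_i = 3 + 6*i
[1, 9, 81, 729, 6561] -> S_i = 1*9^i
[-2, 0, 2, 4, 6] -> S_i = -2 + 2*i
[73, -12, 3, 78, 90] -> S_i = Random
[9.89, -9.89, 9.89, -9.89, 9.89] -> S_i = 9.89*(-1.00)^i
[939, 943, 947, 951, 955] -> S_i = 939 + 4*i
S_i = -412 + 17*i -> [-412, -395, -378, -361, -344]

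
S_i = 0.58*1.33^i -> [0.58, 0.77, 1.03, 1.36, 1.81]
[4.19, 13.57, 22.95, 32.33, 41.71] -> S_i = 4.19 + 9.38*i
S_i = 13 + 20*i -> [13, 33, 53, 73, 93]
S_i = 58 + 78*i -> [58, 136, 214, 292, 370]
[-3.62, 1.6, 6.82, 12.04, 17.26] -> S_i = -3.62 + 5.22*i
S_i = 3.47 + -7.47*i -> [3.47, -4.0, -11.47, -18.94, -26.41]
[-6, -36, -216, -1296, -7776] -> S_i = -6*6^i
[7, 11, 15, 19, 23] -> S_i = 7 + 4*i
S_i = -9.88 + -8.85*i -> [-9.88, -18.73, -27.58, -36.43, -45.28]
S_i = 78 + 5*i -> [78, 83, 88, 93, 98]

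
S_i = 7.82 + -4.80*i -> [7.82, 3.02, -1.78, -6.58, -11.38]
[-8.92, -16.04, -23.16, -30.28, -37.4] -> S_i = -8.92 + -7.12*i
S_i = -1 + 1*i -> [-1, 0, 1, 2, 3]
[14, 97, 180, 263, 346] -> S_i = 14 + 83*i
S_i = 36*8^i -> [36, 288, 2304, 18432, 147456]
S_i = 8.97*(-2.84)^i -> [8.97, -25.47, 72.35, -205.47, 583.53]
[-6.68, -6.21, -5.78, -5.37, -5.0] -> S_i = -6.68*0.93^i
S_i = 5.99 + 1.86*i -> [5.99, 7.85, 9.71, 11.57, 13.43]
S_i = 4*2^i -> [4, 8, 16, 32, 64]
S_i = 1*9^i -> [1, 9, 81, 729, 6561]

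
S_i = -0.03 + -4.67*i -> [-0.03, -4.7, -9.37, -14.04, -18.71]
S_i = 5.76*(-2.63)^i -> [5.76, -15.15, 39.84, -104.78, 275.58]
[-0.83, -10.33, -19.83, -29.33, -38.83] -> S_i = -0.83 + -9.50*i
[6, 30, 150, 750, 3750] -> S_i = 6*5^i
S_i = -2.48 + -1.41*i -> [-2.48, -3.89, -5.3, -6.71, -8.12]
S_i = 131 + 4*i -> [131, 135, 139, 143, 147]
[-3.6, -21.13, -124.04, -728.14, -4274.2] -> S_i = -3.60*5.87^i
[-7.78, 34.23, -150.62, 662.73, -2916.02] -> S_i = -7.78*(-4.40)^i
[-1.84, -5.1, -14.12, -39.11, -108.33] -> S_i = -1.84*2.77^i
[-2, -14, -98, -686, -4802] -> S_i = -2*7^i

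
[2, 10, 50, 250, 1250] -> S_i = 2*5^i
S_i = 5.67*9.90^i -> [5.67, 56.13, 555.72, 5501.6, 54465.79]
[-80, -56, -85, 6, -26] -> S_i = Random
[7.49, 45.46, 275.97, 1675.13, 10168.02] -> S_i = 7.49*6.07^i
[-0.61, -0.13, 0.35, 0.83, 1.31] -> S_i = -0.61 + 0.48*i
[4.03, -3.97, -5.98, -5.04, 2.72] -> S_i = Random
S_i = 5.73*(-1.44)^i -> [5.73, -8.25, 11.88, -17.11, 24.64]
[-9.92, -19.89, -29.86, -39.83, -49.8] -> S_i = -9.92 + -9.97*i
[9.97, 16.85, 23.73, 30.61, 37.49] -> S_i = 9.97 + 6.88*i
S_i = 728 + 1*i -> [728, 729, 730, 731, 732]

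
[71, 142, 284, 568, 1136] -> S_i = 71*2^i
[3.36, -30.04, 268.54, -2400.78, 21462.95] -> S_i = 3.36*(-8.94)^i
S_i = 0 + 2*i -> [0, 2, 4, 6, 8]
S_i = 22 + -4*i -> [22, 18, 14, 10, 6]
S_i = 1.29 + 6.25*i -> [1.29, 7.54, 13.79, 20.04, 26.29]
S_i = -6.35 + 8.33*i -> [-6.35, 1.98, 10.31, 18.64, 26.97]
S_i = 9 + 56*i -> [9, 65, 121, 177, 233]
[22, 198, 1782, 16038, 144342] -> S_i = 22*9^i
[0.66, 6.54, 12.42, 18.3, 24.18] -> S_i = 0.66 + 5.88*i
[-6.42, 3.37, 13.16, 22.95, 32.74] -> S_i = -6.42 + 9.79*i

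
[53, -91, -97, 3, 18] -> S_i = Random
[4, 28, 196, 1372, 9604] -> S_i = 4*7^i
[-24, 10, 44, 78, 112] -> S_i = -24 + 34*i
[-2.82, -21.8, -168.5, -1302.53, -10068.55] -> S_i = -2.82*7.73^i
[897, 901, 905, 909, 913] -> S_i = 897 + 4*i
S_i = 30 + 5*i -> [30, 35, 40, 45, 50]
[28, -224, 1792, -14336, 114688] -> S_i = 28*-8^i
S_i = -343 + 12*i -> [-343, -331, -319, -307, -295]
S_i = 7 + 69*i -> [7, 76, 145, 214, 283]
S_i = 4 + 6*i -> [4, 10, 16, 22, 28]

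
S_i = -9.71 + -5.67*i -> [-9.71, -15.38, -21.05, -26.72, -32.39]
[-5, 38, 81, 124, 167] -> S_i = -5 + 43*i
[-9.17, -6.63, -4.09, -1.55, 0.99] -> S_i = -9.17 + 2.54*i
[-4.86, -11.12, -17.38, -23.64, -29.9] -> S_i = -4.86 + -6.26*i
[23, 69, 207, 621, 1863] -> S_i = 23*3^i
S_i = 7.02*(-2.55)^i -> [7.02, -17.9, 45.65, -116.4, 296.82]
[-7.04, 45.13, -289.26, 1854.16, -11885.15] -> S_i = -7.04*(-6.41)^i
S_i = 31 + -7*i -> [31, 24, 17, 10, 3]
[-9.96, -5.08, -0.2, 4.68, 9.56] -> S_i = -9.96 + 4.88*i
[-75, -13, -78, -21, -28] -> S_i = Random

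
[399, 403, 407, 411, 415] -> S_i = 399 + 4*i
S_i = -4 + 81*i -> [-4, 77, 158, 239, 320]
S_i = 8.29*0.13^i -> [8.29, 1.08, 0.14, 0.02, 0.0]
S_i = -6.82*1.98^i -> [-6.82, -13.5, -26.74, -52.94, -104.82]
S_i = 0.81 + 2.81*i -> [0.81, 3.62, 6.43, 9.24, 12.05]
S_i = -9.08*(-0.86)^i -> [-9.08, 7.81, -6.72, 5.78, -4.97]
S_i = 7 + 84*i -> [7, 91, 175, 259, 343]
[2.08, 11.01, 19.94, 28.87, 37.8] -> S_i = 2.08 + 8.93*i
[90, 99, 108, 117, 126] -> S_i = 90 + 9*i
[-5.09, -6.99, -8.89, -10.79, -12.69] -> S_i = -5.09 + -1.90*i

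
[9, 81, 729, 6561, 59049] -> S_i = 9*9^i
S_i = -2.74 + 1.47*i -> [-2.74, -1.27, 0.2, 1.67, 3.14]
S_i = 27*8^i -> [27, 216, 1728, 13824, 110592]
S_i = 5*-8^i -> [5, -40, 320, -2560, 20480]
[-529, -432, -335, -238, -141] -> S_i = -529 + 97*i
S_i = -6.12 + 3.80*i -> [-6.12, -2.32, 1.48, 5.28, 9.08]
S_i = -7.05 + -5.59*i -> [-7.05, -12.64, -18.23, -23.82, -29.41]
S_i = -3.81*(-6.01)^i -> [-3.81, 22.9, -137.62, 827.08, -4970.76]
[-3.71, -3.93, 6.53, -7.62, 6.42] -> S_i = Random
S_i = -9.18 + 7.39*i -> [-9.18, -1.79, 5.6, 12.99, 20.38]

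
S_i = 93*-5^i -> [93, -465, 2325, -11625, 58125]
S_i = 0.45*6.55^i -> [0.45, 2.95, 19.31, 126.46, 828.28]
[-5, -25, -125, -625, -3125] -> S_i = -5*5^i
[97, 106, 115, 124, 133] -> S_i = 97 + 9*i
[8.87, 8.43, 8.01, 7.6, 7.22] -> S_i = 8.87*0.95^i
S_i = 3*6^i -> [3, 18, 108, 648, 3888]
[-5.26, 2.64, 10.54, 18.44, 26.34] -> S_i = -5.26 + 7.90*i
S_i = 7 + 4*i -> [7, 11, 15, 19, 23]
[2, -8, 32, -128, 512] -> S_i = 2*-4^i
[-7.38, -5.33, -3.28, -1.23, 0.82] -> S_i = -7.38 + 2.05*i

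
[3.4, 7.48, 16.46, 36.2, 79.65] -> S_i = 3.40*2.20^i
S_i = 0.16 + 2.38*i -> [0.16, 2.54, 4.92, 7.3, 9.68]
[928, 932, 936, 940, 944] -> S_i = 928 + 4*i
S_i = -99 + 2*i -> [-99, -97, -95, -93, -91]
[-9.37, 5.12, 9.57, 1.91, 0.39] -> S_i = Random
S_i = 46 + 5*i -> [46, 51, 56, 61, 66]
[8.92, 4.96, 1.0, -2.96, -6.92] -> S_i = 8.92 + -3.96*i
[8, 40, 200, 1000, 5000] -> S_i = 8*5^i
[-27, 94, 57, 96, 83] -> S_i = Random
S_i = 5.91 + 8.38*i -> [5.91, 14.29, 22.67, 31.05, 39.43]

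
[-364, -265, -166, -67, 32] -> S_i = -364 + 99*i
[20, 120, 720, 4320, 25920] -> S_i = 20*6^i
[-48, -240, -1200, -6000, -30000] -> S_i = -48*5^i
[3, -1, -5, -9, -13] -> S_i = 3 + -4*i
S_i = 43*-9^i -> [43, -387, 3483, -31347, 282123]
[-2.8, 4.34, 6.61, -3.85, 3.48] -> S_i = Random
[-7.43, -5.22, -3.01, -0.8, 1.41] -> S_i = -7.43 + 2.21*i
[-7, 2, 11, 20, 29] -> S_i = -7 + 9*i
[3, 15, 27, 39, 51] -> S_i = 3 + 12*i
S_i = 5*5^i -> [5, 25, 125, 625, 3125]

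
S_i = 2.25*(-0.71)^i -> [2.25, -1.6, 1.13, -0.81, 0.57]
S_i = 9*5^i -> [9, 45, 225, 1125, 5625]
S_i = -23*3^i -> [-23, -69, -207, -621, -1863]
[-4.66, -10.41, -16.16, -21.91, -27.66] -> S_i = -4.66 + -5.75*i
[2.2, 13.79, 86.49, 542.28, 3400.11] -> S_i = 2.20*6.27^i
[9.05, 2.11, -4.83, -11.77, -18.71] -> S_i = 9.05 + -6.94*i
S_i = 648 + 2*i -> [648, 650, 652, 654, 656]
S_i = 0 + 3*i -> [0, 3, 6, 9, 12]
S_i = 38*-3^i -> [38, -114, 342, -1026, 3078]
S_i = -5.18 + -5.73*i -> [-5.18, -10.91, -16.64, -22.37, -28.1]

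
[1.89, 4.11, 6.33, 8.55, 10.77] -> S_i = 1.89 + 2.22*i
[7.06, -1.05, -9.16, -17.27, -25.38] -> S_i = 7.06 + -8.11*i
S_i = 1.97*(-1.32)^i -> [1.97, -2.6, 3.43, -4.53, 5.98]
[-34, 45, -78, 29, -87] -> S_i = Random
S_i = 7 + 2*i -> [7, 9, 11, 13, 15]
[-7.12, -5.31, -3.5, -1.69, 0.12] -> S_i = -7.12 + 1.81*i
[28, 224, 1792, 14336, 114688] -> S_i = 28*8^i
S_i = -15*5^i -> [-15, -75, -375, -1875, -9375]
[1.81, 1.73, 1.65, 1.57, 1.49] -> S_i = 1.81 + -0.08*i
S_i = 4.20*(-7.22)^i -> [4.2, -30.32, 218.94, -1580.74, 11412.95]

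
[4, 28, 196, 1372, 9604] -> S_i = 4*7^i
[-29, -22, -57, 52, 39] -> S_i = Random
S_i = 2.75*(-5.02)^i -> [2.75, -13.8, 69.3, -347.89, 1746.42]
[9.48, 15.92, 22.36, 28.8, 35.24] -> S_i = 9.48 + 6.44*i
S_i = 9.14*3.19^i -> [9.14, 29.16, 93.01, 296.7, 946.47]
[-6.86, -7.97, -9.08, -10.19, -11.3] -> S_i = -6.86 + -1.11*i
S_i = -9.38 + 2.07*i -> [-9.38, -7.31, -5.24, -3.17, -1.1]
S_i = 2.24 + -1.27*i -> [2.24, 0.97, -0.3, -1.57, -2.84]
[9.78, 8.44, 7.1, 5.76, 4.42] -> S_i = 9.78 + -1.34*i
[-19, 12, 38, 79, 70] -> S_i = Random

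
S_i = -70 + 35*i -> [-70, -35, 0, 35, 70]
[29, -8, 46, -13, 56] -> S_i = Random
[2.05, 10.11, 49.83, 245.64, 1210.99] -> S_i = 2.05*4.93^i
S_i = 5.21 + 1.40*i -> [5.21, 6.61, 8.01, 9.41, 10.81]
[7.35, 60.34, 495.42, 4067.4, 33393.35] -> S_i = 7.35*8.21^i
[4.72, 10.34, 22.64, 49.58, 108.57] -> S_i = 4.72*2.19^i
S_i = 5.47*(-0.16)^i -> [5.47, -0.88, 0.14, -0.02, 0.0]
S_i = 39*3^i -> [39, 117, 351, 1053, 3159]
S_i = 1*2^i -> [1, 2, 4, 8, 16]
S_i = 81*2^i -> [81, 162, 324, 648, 1296]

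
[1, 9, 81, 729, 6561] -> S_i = 1*9^i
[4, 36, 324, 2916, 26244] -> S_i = 4*9^i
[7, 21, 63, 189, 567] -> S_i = 7*3^i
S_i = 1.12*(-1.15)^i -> [1.12, -1.29, 1.48, -1.7, 1.96]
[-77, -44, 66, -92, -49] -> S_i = Random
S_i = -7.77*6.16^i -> [-7.77, -47.86, -294.84, -1816.2, -11187.78]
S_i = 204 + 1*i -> [204, 205, 206, 207, 208]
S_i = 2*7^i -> [2, 14, 98, 686, 4802]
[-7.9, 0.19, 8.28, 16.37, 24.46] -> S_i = -7.90 + 8.09*i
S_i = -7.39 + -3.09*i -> [-7.39, -10.48, -13.57, -16.66, -19.75]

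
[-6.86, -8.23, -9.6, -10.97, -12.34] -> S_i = -6.86 + -1.37*i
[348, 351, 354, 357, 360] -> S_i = 348 + 3*i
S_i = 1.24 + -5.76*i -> [1.24, -4.52, -10.28, -16.04, -21.8]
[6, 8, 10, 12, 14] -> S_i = 6 + 2*i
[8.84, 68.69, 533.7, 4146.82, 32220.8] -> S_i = 8.84*7.77^i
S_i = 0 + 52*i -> [0, 52, 104, 156, 208]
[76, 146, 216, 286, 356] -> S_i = 76 + 70*i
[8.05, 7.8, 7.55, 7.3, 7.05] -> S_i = 8.05 + -0.25*i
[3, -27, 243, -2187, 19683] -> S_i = 3*-9^i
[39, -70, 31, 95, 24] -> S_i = Random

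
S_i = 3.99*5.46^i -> [3.99, 21.79, 118.95, 649.46, 3546.04]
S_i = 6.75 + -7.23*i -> [6.75, -0.48, -7.71, -14.94, -22.17]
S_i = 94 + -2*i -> [94, 92, 90, 88, 86]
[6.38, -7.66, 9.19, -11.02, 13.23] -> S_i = 6.38*(-1.20)^i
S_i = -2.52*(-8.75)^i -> [-2.52, 22.05, -192.94, 1688.2, -14771.78]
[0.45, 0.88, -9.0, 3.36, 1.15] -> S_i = Random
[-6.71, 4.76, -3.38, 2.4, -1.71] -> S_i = -6.71*(-0.71)^i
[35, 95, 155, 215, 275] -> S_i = 35 + 60*i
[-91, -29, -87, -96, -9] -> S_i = Random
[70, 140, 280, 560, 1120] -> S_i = 70*2^i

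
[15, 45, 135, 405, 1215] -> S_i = 15*3^i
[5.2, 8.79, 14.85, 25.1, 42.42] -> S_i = 5.20*1.69^i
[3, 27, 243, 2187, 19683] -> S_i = 3*9^i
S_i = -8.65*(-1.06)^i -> [-8.65, 9.17, -9.72, 10.3, -10.92]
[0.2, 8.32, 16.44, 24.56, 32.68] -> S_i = 0.20 + 8.12*i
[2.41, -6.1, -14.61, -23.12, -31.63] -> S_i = 2.41 + -8.51*i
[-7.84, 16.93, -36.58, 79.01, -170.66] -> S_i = -7.84*(-2.16)^i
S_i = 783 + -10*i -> [783, 773, 763, 753, 743]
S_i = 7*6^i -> [7, 42, 252, 1512, 9072]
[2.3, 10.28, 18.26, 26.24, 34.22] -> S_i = 2.30 + 7.98*i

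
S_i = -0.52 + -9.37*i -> [-0.52, -9.89, -19.26, -28.63, -38.0]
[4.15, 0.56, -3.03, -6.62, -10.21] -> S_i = 4.15 + -3.59*i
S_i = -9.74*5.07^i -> [-9.74, -49.38, -250.37, -1269.35, -6435.63]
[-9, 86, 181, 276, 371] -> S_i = -9 + 95*i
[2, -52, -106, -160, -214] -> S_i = 2 + -54*i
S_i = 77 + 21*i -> [77, 98, 119, 140, 161]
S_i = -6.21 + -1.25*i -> [-6.21, -7.46, -8.71, -9.96, -11.21]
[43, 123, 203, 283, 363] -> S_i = 43 + 80*i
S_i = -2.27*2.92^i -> [-2.27, -6.63, -19.35, -56.52, -165.03]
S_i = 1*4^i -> [1, 4, 16, 64, 256]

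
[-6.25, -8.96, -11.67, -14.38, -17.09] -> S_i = -6.25 + -2.71*i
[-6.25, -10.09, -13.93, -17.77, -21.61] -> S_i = -6.25 + -3.84*i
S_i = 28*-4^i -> [28, -112, 448, -1792, 7168]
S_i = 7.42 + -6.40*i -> [7.42, 1.02, -5.38, -11.78, -18.18]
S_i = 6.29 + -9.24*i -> [6.29, -2.95, -12.19, -21.43, -30.67]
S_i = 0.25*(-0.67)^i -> [0.25, -0.17, 0.11, -0.08, 0.05]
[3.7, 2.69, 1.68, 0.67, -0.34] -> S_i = 3.70 + -1.01*i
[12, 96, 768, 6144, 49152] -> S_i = 12*8^i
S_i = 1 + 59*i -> [1, 60, 119, 178, 237]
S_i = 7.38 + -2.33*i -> [7.38, 5.05, 2.72, 0.39, -1.94]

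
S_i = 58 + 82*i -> [58, 140, 222, 304, 386]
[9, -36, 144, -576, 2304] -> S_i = 9*-4^i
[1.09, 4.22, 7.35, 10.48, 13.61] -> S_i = 1.09 + 3.13*i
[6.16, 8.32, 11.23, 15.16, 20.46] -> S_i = 6.16*1.35^i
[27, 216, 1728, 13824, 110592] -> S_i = 27*8^i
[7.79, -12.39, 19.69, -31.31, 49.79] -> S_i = 7.79*(-1.59)^i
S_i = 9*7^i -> [9, 63, 441, 3087, 21609]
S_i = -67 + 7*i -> [-67, -60, -53, -46, -39]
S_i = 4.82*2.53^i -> [4.82, 12.19, 30.85, 78.06, 197.48]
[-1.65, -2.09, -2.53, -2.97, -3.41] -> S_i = -1.65 + -0.44*i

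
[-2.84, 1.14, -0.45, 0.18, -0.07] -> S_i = -2.84*(-0.40)^i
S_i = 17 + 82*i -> [17, 99, 181, 263, 345]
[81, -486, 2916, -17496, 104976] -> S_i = 81*-6^i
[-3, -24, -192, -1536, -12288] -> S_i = -3*8^i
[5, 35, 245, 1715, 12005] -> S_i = 5*7^i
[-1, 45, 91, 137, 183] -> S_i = -1 + 46*i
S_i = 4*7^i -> [4, 28, 196, 1372, 9604]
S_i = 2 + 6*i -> [2, 8, 14, 20, 26]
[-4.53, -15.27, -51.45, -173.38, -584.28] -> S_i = -4.53*3.37^i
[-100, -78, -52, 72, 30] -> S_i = Random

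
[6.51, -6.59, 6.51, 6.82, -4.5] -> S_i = Random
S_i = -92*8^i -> [-92, -736, -5888, -47104, -376832]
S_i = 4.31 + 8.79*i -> [4.31, 13.1, 21.89, 30.68, 39.47]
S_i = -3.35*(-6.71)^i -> [-3.35, 22.48, -150.83, 1012.07, -6791.02]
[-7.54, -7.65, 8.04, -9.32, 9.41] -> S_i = Random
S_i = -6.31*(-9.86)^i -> [-6.31, 62.22, -613.46, 6048.67, -59639.92]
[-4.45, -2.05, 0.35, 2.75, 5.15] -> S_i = -4.45 + 2.40*i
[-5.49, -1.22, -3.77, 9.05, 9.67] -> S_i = Random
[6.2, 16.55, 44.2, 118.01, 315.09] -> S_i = 6.20*2.67^i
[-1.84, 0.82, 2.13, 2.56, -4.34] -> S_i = Random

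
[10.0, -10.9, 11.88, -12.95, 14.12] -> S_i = 10.00*(-1.09)^i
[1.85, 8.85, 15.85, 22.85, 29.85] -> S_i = 1.85 + 7.00*i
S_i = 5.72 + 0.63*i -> [5.72, 6.35, 6.98, 7.61, 8.24]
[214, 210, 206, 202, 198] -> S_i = 214 + -4*i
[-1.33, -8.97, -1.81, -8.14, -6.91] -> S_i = Random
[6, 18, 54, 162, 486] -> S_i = 6*3^i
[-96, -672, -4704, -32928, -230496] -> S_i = -96*7^i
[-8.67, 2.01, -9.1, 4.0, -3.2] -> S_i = Random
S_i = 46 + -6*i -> [46, 40, 34, 28, 22]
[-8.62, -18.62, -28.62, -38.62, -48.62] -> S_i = -8.62 + -10.00*i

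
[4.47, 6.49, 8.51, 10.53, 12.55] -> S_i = 4.47 + 2.02*i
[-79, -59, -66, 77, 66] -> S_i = Random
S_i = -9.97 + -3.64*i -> [-9.97, -13.61, -17.25, -20.89, -24.53]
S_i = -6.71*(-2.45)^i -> [-6.71, 16.44, -40.28, 98.68, -241.76]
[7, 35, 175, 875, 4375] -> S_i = 7*5^i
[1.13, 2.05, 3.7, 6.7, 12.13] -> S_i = 1.13*1.81^i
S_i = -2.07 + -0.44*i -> [-2.07, -2.51, -2.95, -3.39, -3.83]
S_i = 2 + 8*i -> [2, 10, 18, 26, 34]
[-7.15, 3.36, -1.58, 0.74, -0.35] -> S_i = -7.15*(-0.47)^i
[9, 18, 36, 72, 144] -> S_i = 9*2^i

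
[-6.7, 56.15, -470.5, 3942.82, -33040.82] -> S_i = -6.70*(-8.38)^i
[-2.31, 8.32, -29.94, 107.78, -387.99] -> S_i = -2.31*(-3.60)^i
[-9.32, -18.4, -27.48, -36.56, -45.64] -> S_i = -9.32 + -9.08*i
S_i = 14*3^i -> [14, 42, 126, 378, 1134]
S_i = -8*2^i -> [-8, -16, -32, -64, -128]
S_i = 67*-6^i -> [67, -402, 2412, -14472, 86832]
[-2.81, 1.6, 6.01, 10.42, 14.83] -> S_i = -2.81 + 4.41*i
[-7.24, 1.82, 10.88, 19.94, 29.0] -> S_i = -7.24 + 9.06*i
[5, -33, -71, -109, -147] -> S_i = 5 + -38*i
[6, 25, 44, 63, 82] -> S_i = 6 + 19*i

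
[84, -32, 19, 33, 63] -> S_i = Random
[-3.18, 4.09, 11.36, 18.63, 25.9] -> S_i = -3.18 + 7.27*i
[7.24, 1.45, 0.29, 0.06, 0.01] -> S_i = 7.24*0.20^i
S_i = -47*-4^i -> [-47, 188, -752, 3008, -12032]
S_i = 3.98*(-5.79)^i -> [3.98, -23.04, 133.43, -772.54, 4472.98]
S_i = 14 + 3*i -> [14, 17, 20, 23, 26]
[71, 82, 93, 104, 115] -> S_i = 71 + 11*i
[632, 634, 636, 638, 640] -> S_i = 632 + 2*i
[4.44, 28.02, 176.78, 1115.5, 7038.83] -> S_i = 4.44*6.31^i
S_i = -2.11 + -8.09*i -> [-2.11, -10.2, -18.29, -26.38, -34.47]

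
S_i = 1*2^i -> [1, 2, 4, 8, 16]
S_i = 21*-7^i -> [21, -147, 1029, -7203, 50421]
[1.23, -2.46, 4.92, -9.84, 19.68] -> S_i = 1.23*(-2.00)^i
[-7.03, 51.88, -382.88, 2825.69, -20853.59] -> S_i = -7.03*(-7.38)^i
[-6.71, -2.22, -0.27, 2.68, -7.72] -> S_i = Random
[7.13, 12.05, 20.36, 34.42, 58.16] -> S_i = 7.13*1.69^i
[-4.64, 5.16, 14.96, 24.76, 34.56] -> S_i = -4.64 + 9.80*i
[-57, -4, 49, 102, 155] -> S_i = -57 + 53*i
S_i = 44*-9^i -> [44, -396, 3564, -32076, 288684]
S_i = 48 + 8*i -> [48, 56, 64, 72, 80]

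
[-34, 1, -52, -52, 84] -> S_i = Random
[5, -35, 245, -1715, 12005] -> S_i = 5*-7^i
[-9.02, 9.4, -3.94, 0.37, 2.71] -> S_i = Random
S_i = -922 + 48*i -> [-922, -874, -826, -778, -730]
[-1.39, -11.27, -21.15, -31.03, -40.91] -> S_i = -1.39 + -9.88*i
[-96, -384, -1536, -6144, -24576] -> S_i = -96*4^i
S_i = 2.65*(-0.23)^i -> [2.65, -0.61, 0.14, -0.03, 0.01]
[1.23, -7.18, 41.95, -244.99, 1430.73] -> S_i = 1.23*(-5.84)^i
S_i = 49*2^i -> [49, 98, 196, 392, 784]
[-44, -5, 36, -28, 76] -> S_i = Random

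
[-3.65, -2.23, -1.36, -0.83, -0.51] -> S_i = -3.65*0.61^i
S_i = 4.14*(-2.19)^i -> [4.14, -9.07, 19.86, -43.48, 95.23]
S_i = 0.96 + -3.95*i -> [0.96, -2.99, -6.94, -10.89, -14.84]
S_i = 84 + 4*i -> [84, 88, 92, 96, 100]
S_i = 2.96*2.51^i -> [2.96, 7.43, 18.65, 46.81, 117.49]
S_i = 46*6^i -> [46, 276, 1656, 9936, 59616]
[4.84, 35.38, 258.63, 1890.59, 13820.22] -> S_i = 4.84*7.31^i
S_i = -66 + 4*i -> [-66, -62, -58, -54, -50]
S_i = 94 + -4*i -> [94, 90, 86, 82, 78]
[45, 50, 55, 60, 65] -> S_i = 45 + 5*i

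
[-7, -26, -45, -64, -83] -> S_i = -7 + -19*i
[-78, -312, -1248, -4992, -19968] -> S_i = -78*4^i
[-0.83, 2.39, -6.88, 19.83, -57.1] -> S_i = -0.83*(-2.88)^i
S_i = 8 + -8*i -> [8, 0, -8, -16, -24]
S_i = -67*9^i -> [-67, -603, -5427, -48843, -439587]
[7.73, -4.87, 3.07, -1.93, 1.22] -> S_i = 7.73*(-0.63)^i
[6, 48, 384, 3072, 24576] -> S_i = 6*8^i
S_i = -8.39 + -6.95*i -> [-8.39, -15.34, -22.29, -29.24, -36.19]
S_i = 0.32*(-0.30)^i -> [0.32, -0.1, 0.03, -0.01, 0.0]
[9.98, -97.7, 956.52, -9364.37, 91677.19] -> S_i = 9.98*(-9.79)^i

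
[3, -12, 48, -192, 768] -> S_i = 3*-4^i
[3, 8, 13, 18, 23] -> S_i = 3 + 5*i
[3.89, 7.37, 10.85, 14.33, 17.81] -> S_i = 3.89 + 3.48*i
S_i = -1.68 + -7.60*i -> [-1.68, -9.28, -16.88, -24.48, -32.08]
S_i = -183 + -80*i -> [-183, -263, -343, -423, -503]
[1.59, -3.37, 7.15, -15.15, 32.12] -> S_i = 1.59*(-2.12)^i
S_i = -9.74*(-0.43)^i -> [-9.74, 4.19, -1.8, 0.77, -0.33]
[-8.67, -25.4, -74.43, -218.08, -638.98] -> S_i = -8.67*2.93^i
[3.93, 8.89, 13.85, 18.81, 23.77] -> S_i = 3.93 + 4.96*i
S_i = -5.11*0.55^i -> [-5.11, -2.81, -1.55, -0.85, -0.47]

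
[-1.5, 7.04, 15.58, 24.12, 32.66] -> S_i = -1.50 + 8.54*i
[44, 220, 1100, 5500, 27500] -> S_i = 44*5^i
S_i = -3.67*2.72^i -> [-3.67, -9.98, -27.15, -73.85, -200.88]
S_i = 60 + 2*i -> [60, 62, 64, 66, 68]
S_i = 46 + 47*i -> [46, 93, 140, 187, 234]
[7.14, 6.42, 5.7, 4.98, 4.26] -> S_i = 7.14 + -0.72*i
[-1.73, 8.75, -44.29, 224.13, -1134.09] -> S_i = -1.73*(-5.06)^i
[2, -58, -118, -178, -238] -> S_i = 2 + -60*i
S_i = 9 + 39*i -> [9, 48, 87, 126, 165]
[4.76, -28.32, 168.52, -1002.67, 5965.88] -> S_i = 4.76*(-5.95)^i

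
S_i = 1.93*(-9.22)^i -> [1.93, -17.79, 164.07, -1512.69, 13947.01]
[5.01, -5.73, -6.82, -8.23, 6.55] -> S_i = Random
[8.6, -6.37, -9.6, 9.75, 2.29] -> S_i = Random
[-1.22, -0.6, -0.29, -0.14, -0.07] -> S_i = -1.22*0.49^i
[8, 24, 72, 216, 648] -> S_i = 8*3^i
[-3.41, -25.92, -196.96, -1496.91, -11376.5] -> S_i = -3.41*7.60^i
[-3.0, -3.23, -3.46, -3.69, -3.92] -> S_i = -3.00 + -0.23*i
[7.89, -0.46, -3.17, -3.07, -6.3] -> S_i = Random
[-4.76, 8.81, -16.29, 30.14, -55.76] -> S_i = -4.76*(-1.85)^i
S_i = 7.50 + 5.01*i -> [7.5, 12.51, 17.52, 22.53, 27.54]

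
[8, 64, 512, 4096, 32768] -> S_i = 8*8^i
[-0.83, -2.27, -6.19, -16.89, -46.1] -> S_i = -0.83*2.73^i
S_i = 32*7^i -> [32, 224, 1568, 10976, 76832]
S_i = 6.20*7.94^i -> [6.2, 49.23, 390.87, 3103.51, 24641.87]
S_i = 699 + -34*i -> [699, 665, 631, 597, 563]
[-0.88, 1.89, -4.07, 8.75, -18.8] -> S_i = -0.88*(-2.15)^i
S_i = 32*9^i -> [32, 288, 2592, 23328, 209952]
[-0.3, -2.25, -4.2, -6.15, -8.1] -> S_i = -0.30 + -1.95*i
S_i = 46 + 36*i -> [46, 82, 118, 154, 190]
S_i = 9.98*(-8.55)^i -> [9.98, -85.33, 729.56, -6237.76, 53332.88]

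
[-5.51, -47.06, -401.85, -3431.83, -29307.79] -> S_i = -5.51*8.54^i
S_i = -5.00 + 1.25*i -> [-5.0, -3.75, -2.5, -1.25, 0.0]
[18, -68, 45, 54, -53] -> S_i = Random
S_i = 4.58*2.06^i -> [4.58, 9.43, 19.44, 40.04, 82.48]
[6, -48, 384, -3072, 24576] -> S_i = 6*-8^i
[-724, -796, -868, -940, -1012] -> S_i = -724 + -72*i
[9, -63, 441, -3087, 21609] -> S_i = 9*-7^i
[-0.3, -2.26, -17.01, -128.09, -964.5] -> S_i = -0.30*7.53^i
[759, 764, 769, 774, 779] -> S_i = 759 + 5*i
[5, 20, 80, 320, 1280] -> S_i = 5*4^i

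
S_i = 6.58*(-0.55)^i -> [6.58, -3.62, 1.99, -1.09, 0.6]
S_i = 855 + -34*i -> [855, 821, 787, 753, 719]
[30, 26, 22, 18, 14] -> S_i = 30 + -4*i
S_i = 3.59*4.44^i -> [3.59, 15.94, 70.77, 314.23, 1395.17]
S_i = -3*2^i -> [-3, -6, -12, -24, -48]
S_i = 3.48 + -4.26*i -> [3.48, -0.78, -5.04, -9.3, -13.56]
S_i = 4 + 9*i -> [4, 13, 22, 31, 40]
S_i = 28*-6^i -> [28, -168, 1008, -6048, 36288]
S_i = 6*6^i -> [6, 36, 216, 1296, 7776]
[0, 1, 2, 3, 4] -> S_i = 0 + 1*i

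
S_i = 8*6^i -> [8, 48, 288, 1728, 10368]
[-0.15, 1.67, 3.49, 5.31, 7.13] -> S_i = -0.15 + 1.82*i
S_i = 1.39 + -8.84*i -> [1.39, -7.45, -16.29, -25.13, -33.97]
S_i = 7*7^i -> [7, 49, 343, 2401, 16807]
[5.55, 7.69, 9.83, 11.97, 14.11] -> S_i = 5.55 + 2.14*i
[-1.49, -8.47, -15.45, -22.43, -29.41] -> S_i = -1.49 + -6.98*i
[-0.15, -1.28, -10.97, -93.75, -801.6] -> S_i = -0.15*8.55^i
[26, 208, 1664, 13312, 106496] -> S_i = 26*8^i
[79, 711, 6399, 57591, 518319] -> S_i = 79*9^i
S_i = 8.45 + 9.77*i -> [8.45, 18.22, 27.99, 37.76, 47.53]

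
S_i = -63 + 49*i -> [-63, -14, 35, 84, 133]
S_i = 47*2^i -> [47, 94, 188, 376, 752]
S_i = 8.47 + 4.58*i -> [8.47, 13.05, 17.63, 22.21, 26.79]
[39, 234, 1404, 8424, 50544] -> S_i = 39*6^i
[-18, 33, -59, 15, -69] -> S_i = Random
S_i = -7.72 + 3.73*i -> [-7.72, -3.99, -0.26, 3.47, 7.2]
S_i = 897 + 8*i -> [897, 905, 913, 921, 929]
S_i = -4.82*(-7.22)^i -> [-4.82, 34.8, -251.26, 1814.09, -13097.72]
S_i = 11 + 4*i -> [11, 15, 19, 23, 27]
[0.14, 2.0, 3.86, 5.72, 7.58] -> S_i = 0.14 + 1.86*i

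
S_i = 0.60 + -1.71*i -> [0.6, -1.11, -2.82, -4.53, -6.24]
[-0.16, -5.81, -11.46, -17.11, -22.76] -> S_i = -0.16 + -5.65*i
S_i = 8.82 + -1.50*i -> [8.82, 7.32, 5.82, 4.32, 2.82]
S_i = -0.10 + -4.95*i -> [-0.1, -5.05, -10.0, -14.95, -19.9]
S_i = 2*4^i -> [2, 8, 32, 128, 512]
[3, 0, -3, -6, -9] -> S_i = 3 + -3*i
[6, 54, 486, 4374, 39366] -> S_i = 6*9^i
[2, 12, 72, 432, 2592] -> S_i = 2*6^i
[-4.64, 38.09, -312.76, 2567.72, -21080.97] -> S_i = -4.64*(-8.21)^i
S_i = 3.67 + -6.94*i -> [3.67, -3.27, -10.21, -17.15, -24.09]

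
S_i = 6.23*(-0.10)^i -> [6.23, -0.62, 0.06, -0.01, 0.0]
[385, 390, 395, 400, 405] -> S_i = 385 + 5*i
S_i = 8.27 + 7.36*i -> [8.27, 15.63, 22.99, 30.35, 37.71]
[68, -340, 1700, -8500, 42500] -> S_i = 68*-5^i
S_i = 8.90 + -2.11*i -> [8.9, 6.79, 4.68, 2.57, 0.46]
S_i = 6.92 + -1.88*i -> [6.92, 5.04, 3.16, 1.28, -0.6]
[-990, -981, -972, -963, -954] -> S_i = -990 + 9*i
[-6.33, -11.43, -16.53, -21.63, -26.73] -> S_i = -6.33 + -5.10*i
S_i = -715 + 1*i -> [-715, -714, -713, -712, -711]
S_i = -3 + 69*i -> [-3, 66, 135, 204, 273]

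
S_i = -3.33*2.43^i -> [-3.33, -8.09, -19.66, -47.78, -116.11]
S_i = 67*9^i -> [67, 603, 5427, 48843, 439587]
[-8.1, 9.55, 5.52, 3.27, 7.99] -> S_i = Random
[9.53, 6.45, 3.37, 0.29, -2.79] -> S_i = 9.53 + -3.08*i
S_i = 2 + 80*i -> [2, 82, 162, 242, 322]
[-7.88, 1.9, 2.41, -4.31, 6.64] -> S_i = Random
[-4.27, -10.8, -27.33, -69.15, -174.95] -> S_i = -4.27*2.53^i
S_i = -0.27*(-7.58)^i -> [-0.27, 2.05, -15.51, 117.59, -891.33]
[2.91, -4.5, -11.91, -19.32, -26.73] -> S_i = 2.91 + -7.41*i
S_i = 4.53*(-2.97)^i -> [4.53, -13.45, 39.96, -118.68, 352.47]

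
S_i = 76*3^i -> [76, 228, 684, 2052, 6156]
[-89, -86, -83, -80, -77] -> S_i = -89 + 3*i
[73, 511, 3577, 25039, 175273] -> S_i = 73*7^i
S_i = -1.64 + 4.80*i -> [-1.64, 3.16, 7.96, 12.76, 17.56]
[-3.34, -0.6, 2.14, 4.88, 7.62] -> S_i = -3.34 + 2.74*i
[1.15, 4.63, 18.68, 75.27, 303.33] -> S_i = 1.15*4.03^i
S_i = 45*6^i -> [45, 270, 1620, 9720, 58320]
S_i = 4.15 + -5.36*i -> [4.15, -1.21, -6.57, -11.93, -17.29]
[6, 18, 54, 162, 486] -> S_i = 6*3^i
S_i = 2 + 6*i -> [2, 8, 14, 20, 26]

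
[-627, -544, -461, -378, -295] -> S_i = -627 + 83*i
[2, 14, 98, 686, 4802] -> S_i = 2*7^i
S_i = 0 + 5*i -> [0, 5, 10, 15, 20]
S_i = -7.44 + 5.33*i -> [-7.44, -2.11, 3.22, 8.55, 13.88]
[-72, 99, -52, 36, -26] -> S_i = Random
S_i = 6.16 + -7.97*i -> [6.16, -1.81, -9.78, -17.75, -25.72]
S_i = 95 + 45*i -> [95, 140, 185, 230, 275]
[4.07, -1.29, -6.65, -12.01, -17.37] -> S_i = 4.07 + -5.36*i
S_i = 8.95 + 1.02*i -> [8.95, 9.97, 10.99, 12.01, 13.03]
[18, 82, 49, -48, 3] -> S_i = Random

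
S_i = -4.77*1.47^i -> [-4.77, -7.01, -10.31, -15.15, -22.27]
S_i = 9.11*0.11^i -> [9.11, 1.0, 0.11, 0.01, 0.0]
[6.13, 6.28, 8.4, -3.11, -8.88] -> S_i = Random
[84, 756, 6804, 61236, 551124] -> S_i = 84*9^i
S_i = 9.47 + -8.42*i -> [9.47, 1.05, -7.37, -15.79, -24.21]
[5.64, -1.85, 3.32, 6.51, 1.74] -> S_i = Random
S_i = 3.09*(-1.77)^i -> [3.09, -5.47, 9.68, -17.13, 30.33]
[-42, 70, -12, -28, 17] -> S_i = Random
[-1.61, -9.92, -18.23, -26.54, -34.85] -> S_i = -1.61 + -8.31*i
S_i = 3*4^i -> [3, 12, 48, 192, 768]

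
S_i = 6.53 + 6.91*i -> [6.53, 13.44, 20.35, 27.26, 34.17]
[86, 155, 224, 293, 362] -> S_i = 86 + 69*i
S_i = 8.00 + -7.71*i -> [8.0, 0.29, -7.42, -15.13, -22.84]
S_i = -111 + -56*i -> [-111, -167, -223, -279, -335]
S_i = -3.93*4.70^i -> [-3.93, -18.47, -86.81, -408.02, -1917.71]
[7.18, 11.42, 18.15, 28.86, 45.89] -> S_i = 7.18*1.59^i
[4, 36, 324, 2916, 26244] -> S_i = 4*9^i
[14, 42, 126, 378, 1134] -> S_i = 14*3^i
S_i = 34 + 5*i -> [34, 39, 44, 49, 54]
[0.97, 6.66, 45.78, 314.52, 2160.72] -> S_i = 0.97*6.87^i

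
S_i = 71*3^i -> [71, 213, 639, 1917, 5751]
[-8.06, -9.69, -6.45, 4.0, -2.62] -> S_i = Random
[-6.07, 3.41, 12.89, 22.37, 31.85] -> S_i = -6.07 + 9.48*i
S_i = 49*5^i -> [49, 245, 1225, 6125, 30625]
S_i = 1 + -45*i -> [1, -44, -89, -134, -179]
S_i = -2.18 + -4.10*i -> [-2.18, -6.28, -10.38, -14.48, -18.58]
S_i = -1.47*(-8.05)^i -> [-1.47, 11.83, -95.26, 766.84, -6173.07]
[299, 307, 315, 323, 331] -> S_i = 299 + 8*i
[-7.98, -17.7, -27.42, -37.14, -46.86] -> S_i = -7.98 + -9.72*i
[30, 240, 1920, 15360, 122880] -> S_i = 30*8^i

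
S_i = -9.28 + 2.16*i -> [-9.28, -7.12, -4.96, -2.8, -0.64]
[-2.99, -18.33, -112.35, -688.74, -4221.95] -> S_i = -2.99*6.13^i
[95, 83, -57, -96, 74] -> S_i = Random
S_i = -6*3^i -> [-6, -18, -54, -162, -486]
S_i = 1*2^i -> [1, 2, 4, 8, 16]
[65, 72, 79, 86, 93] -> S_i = 65 + 7*i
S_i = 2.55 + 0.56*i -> [2.55, 3.11, 3.67, 4.23, 4.79]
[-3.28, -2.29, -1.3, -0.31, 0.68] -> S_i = -3.28 + 0.99*i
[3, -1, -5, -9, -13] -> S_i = 3 + -4*i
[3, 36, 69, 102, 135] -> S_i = 3 + 33*i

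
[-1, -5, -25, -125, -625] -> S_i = -1*5^i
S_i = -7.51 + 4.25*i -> [-7.51, -3.26, 0.99, 5.24, 9.49]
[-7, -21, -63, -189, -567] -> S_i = -7*3^i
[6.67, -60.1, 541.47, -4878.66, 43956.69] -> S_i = 6.67*(-9.01)^i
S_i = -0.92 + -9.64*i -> [-0.92, -10.56, -20.2, -29.84, -39.48]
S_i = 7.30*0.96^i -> [7.3, 7.01, 6.73, 6.46, 6.2]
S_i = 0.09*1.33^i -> [0.09, 0.12, 0.16, 0.21, 0.28]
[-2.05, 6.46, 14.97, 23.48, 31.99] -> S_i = -2.05 + 8.51*i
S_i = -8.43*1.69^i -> [-8.43, -14.25, -24.08, -40.69, -68.77]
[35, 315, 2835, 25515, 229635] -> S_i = 35*9^i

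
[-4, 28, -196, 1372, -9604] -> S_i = -4*-7^i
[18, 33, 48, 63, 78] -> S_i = 18 + 15*i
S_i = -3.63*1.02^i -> [-3.63, -3.7, -3.78, -3.85, -3.93]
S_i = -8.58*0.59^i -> [-8.58, -5.06, -2.99, -1.76, -1.04]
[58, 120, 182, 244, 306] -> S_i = 58 + 62*i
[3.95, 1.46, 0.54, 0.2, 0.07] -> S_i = 3.95*0.37^i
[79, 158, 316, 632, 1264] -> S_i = 79*2^i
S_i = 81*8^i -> [81, 648, 5184, 41472, 331776]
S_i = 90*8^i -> [90, 720, 5760, 46080, 368640]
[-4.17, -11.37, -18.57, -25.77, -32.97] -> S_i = -4.17 + -7.20*i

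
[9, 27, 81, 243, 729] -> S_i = 9*3^i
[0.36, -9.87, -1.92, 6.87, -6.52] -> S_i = Random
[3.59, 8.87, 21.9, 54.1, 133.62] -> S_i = 3.59*2.47^i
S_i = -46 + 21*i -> [-46, -25, -4, 17, 38]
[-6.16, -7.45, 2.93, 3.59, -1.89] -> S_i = Random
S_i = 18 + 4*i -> [18, 22, 26, 30, 34]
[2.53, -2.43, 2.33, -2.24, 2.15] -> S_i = 2.53*(-0.96)^i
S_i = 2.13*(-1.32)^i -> [2.13, -2.81, 3.71, -4.9, 6.47]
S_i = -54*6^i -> [-54, -324, -1944, -11664, -69984]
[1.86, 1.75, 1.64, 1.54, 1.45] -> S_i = 1.86*0.94^i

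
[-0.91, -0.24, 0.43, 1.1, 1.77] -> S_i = -0.91 + 0.67*i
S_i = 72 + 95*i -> [72, 167, 262, 357, 452]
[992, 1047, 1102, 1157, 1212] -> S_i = 992 + 55*i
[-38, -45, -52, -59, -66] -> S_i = -38 + -7*i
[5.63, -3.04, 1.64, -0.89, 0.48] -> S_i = 5.63*(-0.54)^i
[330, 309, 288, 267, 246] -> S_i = 330 + -21*i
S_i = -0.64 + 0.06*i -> [-0.64, -0.58, -0.52, -0.46, -0.4]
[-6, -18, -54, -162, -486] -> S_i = -6*3^i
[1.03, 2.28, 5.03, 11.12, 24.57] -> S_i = 1.03*2.21^i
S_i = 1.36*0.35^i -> [1.36, 0.48, 0.17, 0.06, 0.02]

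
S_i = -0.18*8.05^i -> [-0.18, -1.45, -11.66, -93.9, -755.89]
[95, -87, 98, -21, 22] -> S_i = Random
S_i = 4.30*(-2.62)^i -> [4.3, -11.27, 29.52, -77.33, 202.62]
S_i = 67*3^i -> [67, 201, 603, 1809, 5427]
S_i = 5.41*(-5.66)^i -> [5.41, -30.62, 173.31, -980.95, 5552.17]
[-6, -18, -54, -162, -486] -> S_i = -6*3^i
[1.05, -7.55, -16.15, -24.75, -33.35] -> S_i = 1.05 + -8.60*i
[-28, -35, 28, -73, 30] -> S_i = Random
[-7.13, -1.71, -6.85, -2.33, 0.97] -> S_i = Random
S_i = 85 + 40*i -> [85, 125, 165, 205, 245]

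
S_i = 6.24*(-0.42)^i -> [6.24, -2.62, 1.1, -0.46, 0.19]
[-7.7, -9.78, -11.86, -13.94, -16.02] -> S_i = -7.70 + -2.08*i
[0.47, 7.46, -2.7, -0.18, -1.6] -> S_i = Random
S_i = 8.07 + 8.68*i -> [8.07, 16.75, 25.43, 34.11, 42.79]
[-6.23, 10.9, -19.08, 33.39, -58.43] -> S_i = -6.23*(-1.75)^i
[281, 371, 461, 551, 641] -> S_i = 281 + 90*i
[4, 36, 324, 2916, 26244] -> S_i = 4*9^i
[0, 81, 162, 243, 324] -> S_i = 0 + 81*i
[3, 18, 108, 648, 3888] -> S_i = 3*6^i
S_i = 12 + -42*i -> [12, -30, -72, -114, -156]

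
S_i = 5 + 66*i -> [5, 71, 137, 203, 269]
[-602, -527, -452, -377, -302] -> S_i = -602 + 75*i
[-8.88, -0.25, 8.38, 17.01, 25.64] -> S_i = -8.88 + 8.63*i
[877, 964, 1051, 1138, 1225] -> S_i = 877 + 87*i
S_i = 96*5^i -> [96, 480, 2400, 12000, 60000]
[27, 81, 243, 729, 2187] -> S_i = 27*3^i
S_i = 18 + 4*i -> [18, 22, 26, 30, 34]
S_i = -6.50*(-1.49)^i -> [-6.5, 9.68, -14.43, 21.5, -32.04]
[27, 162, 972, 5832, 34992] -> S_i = 27*6^i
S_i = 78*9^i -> [78, 702, 6318, 56862, 511758]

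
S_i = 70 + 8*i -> [70, 78, 86, 94, 102]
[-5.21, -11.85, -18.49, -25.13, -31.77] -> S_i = -5.21 + -6.64*i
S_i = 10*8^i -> [10, 80, 640, 5120, 40960]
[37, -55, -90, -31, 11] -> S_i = Random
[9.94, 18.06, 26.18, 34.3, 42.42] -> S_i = 9.94 + 8.12*i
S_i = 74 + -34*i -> [74, 40, 6, -28, -62]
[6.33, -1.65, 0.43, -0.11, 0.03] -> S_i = 6.33*(-0.26)^i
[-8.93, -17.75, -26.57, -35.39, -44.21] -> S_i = -8.93 + -8.82*i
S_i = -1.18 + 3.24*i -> [-1.18, 2.06, 5.3, 8.54, 11.78]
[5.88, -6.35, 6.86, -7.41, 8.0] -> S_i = 5.88*(-1.08)^i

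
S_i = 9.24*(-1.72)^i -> [9.24, -15.89, 27.34, -47.02, 80.87]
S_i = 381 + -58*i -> [381, 323, 265, 207, 149]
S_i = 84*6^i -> [84, 504, 3024, 18144, 108864]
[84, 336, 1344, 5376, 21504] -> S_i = 84*4^i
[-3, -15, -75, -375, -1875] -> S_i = -3*5^i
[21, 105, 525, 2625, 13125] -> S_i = 21*5^i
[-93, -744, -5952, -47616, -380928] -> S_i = -93*8^i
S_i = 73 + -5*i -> [73, 68, 63, 58, 53]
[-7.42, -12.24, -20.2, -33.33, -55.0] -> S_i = -7.42*1.65^i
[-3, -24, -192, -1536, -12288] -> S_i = -3*8^i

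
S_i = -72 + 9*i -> [-72, -63, -54, -45, -36]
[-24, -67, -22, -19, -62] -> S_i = Random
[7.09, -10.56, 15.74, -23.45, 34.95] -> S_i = 7.09*(-1.49)^i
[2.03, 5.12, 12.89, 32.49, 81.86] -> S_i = 2.03*2.52^i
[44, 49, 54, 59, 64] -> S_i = 44 + 5*i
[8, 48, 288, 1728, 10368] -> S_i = 8*6^i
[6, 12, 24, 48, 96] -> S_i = 6*2^i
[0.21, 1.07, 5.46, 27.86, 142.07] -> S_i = 0.21*5.10^i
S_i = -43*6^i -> [-43, -258, -1548, -9288, -55728]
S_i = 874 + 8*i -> [874, 882, 890, 898, 906]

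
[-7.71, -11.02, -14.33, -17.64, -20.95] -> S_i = -7.71 + -3.31*i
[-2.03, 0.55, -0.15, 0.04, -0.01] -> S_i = -2.03*(-0.27)^i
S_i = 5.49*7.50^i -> [5.49, 41.18, 308.81, 2316.09, 17370.7]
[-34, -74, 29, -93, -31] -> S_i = Random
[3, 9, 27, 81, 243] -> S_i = 3*3^i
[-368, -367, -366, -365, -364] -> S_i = -368 + 1*i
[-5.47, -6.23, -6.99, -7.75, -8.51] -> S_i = -5.47 + -0.76*i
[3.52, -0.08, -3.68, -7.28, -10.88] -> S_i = 3.52 + -3.60*i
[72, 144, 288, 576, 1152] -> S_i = 72*2^i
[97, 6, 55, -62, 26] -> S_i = Random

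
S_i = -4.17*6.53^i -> [-4.17, -27.23, -177.81, -1161.12, -7582.09]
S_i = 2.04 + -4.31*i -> [2.04, -2.27, -6.58, -10.89, -15.2]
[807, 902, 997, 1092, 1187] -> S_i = 807 + 95*i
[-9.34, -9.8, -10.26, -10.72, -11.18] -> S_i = -9.34 + -0.46*i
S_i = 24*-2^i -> [24, -48, 96, -192, 384]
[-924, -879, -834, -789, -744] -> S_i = -924 + 45*i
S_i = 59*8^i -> [59, 472, 3776, 30208, 241664]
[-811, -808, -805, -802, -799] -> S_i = -811 + 3*i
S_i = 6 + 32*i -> [6, 38, 70, 102, 134]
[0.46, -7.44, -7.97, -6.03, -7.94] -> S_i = Random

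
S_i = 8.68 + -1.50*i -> [8.68, 7.18, 5.68, 4.18, 2.68]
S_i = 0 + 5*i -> [0, 5, 10, 15, 20]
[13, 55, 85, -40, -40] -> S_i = Random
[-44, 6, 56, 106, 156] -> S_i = -44 + 50*i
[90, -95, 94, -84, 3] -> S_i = Random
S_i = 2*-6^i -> [2, -12, 72, -432, 2592]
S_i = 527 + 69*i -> [527, 596, 665, 734, 803]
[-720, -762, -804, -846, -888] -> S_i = -720 + -42*i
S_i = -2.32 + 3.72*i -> [-2.32, 1.4, 5.12, 8.84, 12.56]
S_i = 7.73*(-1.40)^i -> [7.73, -10.82, 15.15, -21.21, 29.7]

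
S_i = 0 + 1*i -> [0, 1, 2, 3, 4]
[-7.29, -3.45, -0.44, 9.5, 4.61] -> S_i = Random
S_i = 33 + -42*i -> [33, -9, -51, -93, -135]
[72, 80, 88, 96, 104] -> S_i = 72 + 8*i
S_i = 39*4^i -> [39, 156, 624, 2496, 9984]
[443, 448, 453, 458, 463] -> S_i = 443 + 5*i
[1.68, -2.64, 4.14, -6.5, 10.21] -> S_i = 1.68*(-1.57)^i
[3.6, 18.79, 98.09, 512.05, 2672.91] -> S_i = 3.60*5.22^i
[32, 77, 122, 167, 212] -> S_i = 32 + 45*i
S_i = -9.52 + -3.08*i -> [-9.52, -12.6, -15.68, -18.76, -21.84]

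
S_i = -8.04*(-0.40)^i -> [-8.04, 3.22, -1.29, 0.51, -0.21]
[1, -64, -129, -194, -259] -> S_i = 1 + -65*i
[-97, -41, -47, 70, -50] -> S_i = Random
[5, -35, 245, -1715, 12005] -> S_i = 5*-7^i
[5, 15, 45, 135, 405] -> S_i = 5*3^i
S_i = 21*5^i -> [21, 105, 525, 2625, 13125]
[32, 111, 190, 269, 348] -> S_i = 32 + 79*i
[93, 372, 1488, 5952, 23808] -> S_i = 93*4^i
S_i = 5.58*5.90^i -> [5.58, 32.92, 194.24, 1146.01, 6761.49]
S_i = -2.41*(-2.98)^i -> [-2.41, 7.18, -21.4, 63.78, -190.06]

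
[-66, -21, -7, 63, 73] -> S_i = Random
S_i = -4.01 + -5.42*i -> [-4.01, -9.43, -14.85, -20.27, -25.69]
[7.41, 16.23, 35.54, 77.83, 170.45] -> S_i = 7.41*2.19^i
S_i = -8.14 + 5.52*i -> [-8.14, -2.62, 2.9, 8.42, 13.94]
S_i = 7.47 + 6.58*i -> [7.47, 14.05, 20.63, 27.21, 33.79]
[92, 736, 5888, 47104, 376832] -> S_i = 92*8^i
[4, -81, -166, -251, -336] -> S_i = 4 + -85*i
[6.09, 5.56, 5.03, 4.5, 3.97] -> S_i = 6.09 + -0.53*i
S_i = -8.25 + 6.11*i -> [-8.25, -2.14, 3.97, 10.08, 16.19]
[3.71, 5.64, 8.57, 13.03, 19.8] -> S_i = 3.71*1.52^i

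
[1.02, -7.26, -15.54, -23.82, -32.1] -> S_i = 1.02 + -8.28*i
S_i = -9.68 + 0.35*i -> [-9.68, -9.33, -8.98, -8.63, -8.28]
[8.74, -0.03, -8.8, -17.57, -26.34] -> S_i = 8.74 + -8.77*i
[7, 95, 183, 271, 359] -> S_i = 7 + 88*i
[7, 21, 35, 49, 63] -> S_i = 7 + 14*i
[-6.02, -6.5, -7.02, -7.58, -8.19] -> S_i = -6.02*1.08^i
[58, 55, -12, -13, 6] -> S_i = Random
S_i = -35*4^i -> [-35, -140, -560, -2240, -8960]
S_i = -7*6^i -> [-7, -42, -252, -1512, -9072]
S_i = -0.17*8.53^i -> [-0.17, -1.45, -12.37, -105.51, -900.01]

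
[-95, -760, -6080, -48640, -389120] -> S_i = -95*8^i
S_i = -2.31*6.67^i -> [-2.31, -15.41, -102.77, -685.47, -4572.1]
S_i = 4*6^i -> [4, 24, 144, 864, 5184]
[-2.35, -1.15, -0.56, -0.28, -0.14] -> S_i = -2.35*0.49^i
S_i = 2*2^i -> [2, 4, 8, 16, 32]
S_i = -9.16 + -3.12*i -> [-9.16, -12.28, -15.4, -18.52, -21.64]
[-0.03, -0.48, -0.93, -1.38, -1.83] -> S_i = -0.03 + -0.45*i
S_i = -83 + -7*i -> [-83, -90, -97, -104, -111]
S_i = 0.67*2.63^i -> [0.67, 1.76, 4.63, 12.19, 32.06]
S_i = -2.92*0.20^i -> [-2.92, -0.58, -0.12, -0.02, -0.0]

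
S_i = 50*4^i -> [50, 200, 800, 3200, 12800]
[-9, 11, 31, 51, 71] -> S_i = -9 + 20*i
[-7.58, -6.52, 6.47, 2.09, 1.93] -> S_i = Random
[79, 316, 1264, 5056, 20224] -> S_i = 79*4^i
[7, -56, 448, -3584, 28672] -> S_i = 7*-8^i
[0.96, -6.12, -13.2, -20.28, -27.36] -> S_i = 0.96 + -7.08*i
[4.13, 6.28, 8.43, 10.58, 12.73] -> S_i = 4.13 + 2.15*i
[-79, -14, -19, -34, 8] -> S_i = Random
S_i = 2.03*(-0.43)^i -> [2.03, -0.87, 0.38, -0.16, 0.07]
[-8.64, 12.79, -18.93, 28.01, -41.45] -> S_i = -8.64*(-1.48)^i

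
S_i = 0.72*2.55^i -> [0.72, 1.84, 4.68, 11.94, 30.44]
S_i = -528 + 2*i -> [-528, -526, -524, -522, -520]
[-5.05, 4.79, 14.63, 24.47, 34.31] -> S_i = -5.05 + 9.84*i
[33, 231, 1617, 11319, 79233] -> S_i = 33*7^i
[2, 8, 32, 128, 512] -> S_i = 2*4^i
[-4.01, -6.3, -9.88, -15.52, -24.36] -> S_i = -4.01*1.57^i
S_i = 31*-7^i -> [31, -217, 1519, -10633, 74431]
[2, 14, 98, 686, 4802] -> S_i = 2*7^i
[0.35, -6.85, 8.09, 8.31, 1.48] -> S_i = Random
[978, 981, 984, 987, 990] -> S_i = 978 + 3*i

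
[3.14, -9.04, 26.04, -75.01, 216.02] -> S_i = 3.14*(-2.88)^i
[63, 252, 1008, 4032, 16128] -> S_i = 63*4^i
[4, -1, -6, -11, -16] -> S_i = 4 + -5*i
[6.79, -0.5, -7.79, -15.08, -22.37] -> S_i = 6.79 + -7.29*i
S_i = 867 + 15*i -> [867, 882, 897, 912, 927]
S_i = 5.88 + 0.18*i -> [5.88, 6.06, 6.24, 6.42, 6.6]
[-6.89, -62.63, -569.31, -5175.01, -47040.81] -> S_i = -6.89*9.09^i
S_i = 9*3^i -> [9, 27, 81, 243, 729]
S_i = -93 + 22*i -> [-93, -71, -49, -27, -5]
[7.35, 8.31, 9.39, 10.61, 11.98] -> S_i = 7.35*1.13^i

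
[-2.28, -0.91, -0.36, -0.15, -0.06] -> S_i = -2.28*0.40^i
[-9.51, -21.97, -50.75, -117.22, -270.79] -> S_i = -9.51*2.31^i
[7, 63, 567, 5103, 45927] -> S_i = 7*9^i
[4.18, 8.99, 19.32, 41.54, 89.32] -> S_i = 4.18*2.15^i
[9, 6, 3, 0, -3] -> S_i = 9 + -3*i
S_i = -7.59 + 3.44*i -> [-7.59, -4.15, -0.71, 2.73, 6.17]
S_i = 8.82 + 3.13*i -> [8.82, 11.95, 15.08, 18.21, 21.34]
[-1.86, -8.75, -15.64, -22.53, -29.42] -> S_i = -1.86 + -6.89*i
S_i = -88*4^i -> [-88, -352, -1408, -5632, -22528]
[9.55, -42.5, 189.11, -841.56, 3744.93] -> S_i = 9.55*(-4.45)^i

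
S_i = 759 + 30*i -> [759, 789, 819, 849, 879]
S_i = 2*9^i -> [2, 18, 162, 1458, 13122]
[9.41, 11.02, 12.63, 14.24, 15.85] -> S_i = 9.41 + 1.61*i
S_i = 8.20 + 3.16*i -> [8.2, 11.36, 14.52, 17.68, 20.84]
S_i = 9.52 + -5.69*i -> [9.52, 3.83, -1.86, -7.55, -13.24]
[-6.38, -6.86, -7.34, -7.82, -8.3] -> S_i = -6.38 + -0.48*i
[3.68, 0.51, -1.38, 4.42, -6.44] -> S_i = Random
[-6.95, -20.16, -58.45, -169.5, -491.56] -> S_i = -6.95*2.90^i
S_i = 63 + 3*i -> [63, 66, 69, 72, 75]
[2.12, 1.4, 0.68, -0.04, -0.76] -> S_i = 2.12 + -0.72*i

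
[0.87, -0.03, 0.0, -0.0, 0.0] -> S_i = 0.87*(-0.04)^i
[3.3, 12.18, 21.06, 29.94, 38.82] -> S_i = 3.30 + 8.88*i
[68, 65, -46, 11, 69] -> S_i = Random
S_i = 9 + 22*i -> [9, 31, 53, 75, 97]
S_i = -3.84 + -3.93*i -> [-3.84, -7.77, -11.7, -15.63, -19.56]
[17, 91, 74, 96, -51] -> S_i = Random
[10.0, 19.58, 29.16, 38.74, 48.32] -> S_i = 10.00 + 9.58*i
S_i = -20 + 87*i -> [-20, 67, 154, 241, 328]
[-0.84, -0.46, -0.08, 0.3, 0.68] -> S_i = -0.84 + 0.38*i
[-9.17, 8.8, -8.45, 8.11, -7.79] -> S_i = -9.17*(-0.96)^i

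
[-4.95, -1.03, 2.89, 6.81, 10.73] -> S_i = -4.95 + 3.92*i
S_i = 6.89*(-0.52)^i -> [6.89, -3.58, 1.86, -0.97, 0.5]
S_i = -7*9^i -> [-7, -63, -567, -5103, -45927]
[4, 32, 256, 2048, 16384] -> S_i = 4*8^i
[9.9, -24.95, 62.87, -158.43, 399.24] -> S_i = 9.90*(-2.52)^i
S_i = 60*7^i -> [60, 420, 2940, 20580, 144060]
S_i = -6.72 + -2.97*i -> [-6.72, -9.69, -12.66, -15.63, -18.6]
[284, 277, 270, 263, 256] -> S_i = 284 + -7*i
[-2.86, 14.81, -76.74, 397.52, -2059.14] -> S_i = -2.86*(-5.18)^i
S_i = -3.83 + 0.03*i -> [-3.83, -3.8, -3.77, -3.74, -3.71]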